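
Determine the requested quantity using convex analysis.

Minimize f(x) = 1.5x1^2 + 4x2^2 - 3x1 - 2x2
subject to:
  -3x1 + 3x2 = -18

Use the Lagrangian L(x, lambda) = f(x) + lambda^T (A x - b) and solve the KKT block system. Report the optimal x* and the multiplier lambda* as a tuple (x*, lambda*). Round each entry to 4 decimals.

Form the Lagrangian:
  L(x, lambda) = (1/2) x^T Q x + c^T x + lambda^T (A x - b)
Stationarity (grad_x L = 0): Q x + c + A^T lambda = 0.
Primal feasibility: A x = b.

This gives the KKT block system:
  [ Q   A^T ] [ x     ]   [-c ]
  [ A    0  ] [ lambda ] = [ b ]

Solving the linear system:
  x*      = (4.8182, -1.1818)
  lambda* = (3.8182)
  f(x*)   = 28.3182

x* = (4.8182, -1.1818), lambda* = (3.8182)


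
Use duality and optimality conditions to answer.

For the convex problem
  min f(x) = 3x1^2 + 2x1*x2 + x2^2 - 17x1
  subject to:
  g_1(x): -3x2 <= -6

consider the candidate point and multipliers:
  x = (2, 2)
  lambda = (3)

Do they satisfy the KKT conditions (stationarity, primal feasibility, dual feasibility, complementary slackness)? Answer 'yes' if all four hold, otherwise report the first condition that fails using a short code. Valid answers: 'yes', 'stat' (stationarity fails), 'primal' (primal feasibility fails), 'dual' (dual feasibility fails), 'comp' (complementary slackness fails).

Gradient of f: grad f(x) = Q x + c = (-1, 8)
Constraint values g_i(x) = a_i^T x - b_i:
  g_1((2, 2)) = 0
Stationarity residual: grad f(x) + sum_i lambda_i a_i = (-1, -1)
  -> stationarity FAILS
Primal feasibility (all g_i <= 0): OK
Dual feasibility (all lambda_i >= 0): OK
Complementary slackness (lambda_i * g_i(x) = 0 for all i): OK

Verdict: the first failing condition is stationarity -> stat.

stat


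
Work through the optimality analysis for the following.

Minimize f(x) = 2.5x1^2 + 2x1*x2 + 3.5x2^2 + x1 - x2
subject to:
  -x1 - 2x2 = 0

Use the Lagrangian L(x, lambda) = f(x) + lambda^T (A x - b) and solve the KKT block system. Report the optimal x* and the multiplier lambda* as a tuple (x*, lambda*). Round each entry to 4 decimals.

Form the Lagrangian:
  L(x, lambda) = (1/2) x^T Q x + c^T x + lambda^T (A x - b)
Stationarity (grad_x L = 0): Q x + c + A^T lambda = 0.
Primal feasibility: A x = b.

This gives the KKT block system:
  [ Q   A^T ] [ x     ]   [-c ]
  [ A    0  ] [ lambda ] = [ b ]

Solving the linear system:
  x*      = (-0.3158, 0.1579)
  lambda* = (-0.2632)
  f(x*)   = -0.2368

x* = (-0.3158, 0.1579), lambda* = (-0.2632)


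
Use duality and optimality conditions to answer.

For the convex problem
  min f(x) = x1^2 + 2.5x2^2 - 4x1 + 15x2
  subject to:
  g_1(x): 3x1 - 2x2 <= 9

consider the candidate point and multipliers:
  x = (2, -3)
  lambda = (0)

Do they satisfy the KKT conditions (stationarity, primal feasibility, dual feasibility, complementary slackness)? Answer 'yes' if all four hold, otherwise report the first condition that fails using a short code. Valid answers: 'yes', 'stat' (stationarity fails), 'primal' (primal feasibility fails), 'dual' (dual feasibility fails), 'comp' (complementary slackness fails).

Gradient of f: grad f(x) = Q x + c = (0, 0)
Constraint values g_i(x) = a_i^T x - b_i:
  g_1((2, -3)) = 3
Stationarity residual: grad f(x) + sum_i lambda_i a_i = (0, 0)
  -> stationarity OK
Primal feasibility (all g_i <= 0): FAILS
Dual feasibility (all lambda_i >= 0): OK
Complementary slackness (lambda_i * g_i(x) = 0 for all i): OK

Verdict: the first failing condition is primal_feasibility -> primal.

primal


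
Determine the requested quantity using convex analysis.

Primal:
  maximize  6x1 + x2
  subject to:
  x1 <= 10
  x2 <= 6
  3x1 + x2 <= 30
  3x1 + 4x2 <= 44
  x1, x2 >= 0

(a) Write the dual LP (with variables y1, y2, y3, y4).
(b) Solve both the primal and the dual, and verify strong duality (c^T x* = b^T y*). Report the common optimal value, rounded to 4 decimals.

The standard primal-dual pair for 'max c^T x s.t. A x <= b, x >= 0' is:
  Dual:  min b^T y  s.t.  A^T y >= c,  y >= 0.

So the dual LP is:
  minimize  10y1 + 6y2 + 30y3 + 44y4
  subject to:
    y1 + 3y3 + 3y4 >= 6
    y2 + y3 + 4y4 >= 1
    y1, y2, y3, y4 >= 0

Solving the primal: x* = (10, 0).
  primal value c^T x* = 60.
Solving the dual: y* = (0, 0, 2, 0).
  dual value b^T y* = 60.
Strong duality: c^T x* = b^T y*. Confirmed.

60


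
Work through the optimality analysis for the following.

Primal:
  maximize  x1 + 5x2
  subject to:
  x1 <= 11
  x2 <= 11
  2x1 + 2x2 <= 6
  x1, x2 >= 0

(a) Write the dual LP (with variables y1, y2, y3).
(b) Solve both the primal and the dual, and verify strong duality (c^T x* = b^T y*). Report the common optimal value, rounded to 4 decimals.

The standard primal-dual pair for 'max c^T x s.t. A x <= b, x >= 0' is:
  Dual:  min b^T y  s.t.  A^T y >= c,  y >= 0.

So the dual LP is:
  minimize  11y1 + 11y2 + 6y3
  subject to:
    y1 + 2y3 >= 1
    y2 + 2y3 >= 5
    y1, y2, y3 >= 0

Solving the primal: x* = (0, 3).
  primal value c^T x* = 15.
Solving the dual: y* = (0, 0, 2.5).
  dual value b^T y* = 15.
Strong duality: c^T x* = b^T y*. Confirmed.

15


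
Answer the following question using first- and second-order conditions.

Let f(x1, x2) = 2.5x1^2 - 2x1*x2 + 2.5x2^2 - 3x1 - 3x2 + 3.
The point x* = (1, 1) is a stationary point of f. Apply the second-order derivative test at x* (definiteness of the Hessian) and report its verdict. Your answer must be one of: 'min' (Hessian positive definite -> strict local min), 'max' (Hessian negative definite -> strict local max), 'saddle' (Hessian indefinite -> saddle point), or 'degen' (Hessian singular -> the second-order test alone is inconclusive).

Compute the Hessian H = grad^2 f:
  H = [[5, -2], [-2, 5]]
Verify stationarity: grad f(x*) = H x* + g = (0, 0).
Eigenvalues of H: 3, 7.
Both eigenvalues > 0, so H is positive definite -> x* is a strict local min.

min


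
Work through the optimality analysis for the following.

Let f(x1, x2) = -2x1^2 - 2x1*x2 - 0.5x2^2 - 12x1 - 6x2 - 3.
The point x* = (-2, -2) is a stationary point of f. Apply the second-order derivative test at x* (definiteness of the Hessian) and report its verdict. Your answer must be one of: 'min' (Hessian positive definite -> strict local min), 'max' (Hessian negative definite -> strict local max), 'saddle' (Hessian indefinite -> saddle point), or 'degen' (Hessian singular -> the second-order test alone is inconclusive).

Compute the Hessian H = grad^2 f:
  H = [[-4, -2], [-2, -1]]
Verify stationarity: grad f(x*) = H x* + g = (0, 0).
Eigenvalues of H: -5, 0.
H has a zero eigenvalue (singular; negative semidefinite but not definite), so H is neither positive definite, negative definite, nor indefinite. The second-order test alone is inconclusive -> degen.
(Indeed, f is constant along the null direction of H through x*, so x* is not a strict local extremum.)

degen


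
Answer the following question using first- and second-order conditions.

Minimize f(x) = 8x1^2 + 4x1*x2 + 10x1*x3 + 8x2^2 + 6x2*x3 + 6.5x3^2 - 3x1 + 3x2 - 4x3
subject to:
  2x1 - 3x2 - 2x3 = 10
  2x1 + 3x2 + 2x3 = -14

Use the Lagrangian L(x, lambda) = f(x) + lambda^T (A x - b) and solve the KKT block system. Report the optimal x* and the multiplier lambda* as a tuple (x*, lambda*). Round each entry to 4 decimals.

Form the Lagrangian:
  L(x, lambda) = (1/2) x^T Q x + c^T x + lambda^T (A x - b)
Stationarity (grad_x L = 0): Q x + c + A^T lambda = 0.
Primal feasibility: A x = b.

This gives the KKT block system:
  [ Q   A^T ] [ x     ]   [-c ]
  [ A    0  ] [ lambda ] = [ b ]

Solving the linear system:
  x*      = (-1, -3.7064, -0.4404)
  lambda* = (-0.9335, 20.0482)
  f(x*)   = 141.8257

x* = (-1, -3.7064, -0.4404), lambda* = (-0.9335, 20.0482)


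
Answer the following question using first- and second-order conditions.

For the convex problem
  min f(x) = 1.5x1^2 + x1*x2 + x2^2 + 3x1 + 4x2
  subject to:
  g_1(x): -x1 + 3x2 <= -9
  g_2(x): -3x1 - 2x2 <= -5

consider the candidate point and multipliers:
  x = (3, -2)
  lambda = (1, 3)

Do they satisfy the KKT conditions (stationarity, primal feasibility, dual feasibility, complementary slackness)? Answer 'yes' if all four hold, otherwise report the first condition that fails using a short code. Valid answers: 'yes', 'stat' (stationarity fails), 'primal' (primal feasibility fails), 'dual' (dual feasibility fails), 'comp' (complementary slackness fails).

Gradient of f: grad f(x) = Q x + c = (10, 3)
Constraint values g_i(x) = a_i^T x - b_i:
  g_1((3, -2)) = 0
  g_2((3, -2)) = 0
Stationarity residual: grad f(x) + sum_i lambda_i a_i = (0, 0)
  -> stationarity OK
Primal feasibility (all g_i <= 0): OK
Dual feasibility (all lambda_i >= 0): OK
Complementary slackness (lambda_i * g_i(x) = 0 for all i): OK

Verdict: yes, KKT holds.

yes


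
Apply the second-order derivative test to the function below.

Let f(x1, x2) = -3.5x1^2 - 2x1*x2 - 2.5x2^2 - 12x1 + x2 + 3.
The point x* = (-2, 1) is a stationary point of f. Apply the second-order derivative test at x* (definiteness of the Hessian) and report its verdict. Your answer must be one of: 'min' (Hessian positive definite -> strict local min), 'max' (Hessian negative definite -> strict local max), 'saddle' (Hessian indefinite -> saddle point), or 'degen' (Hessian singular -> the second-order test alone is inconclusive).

Compute the Hessian H = grad^2 f:
  H = [[-7, -2], [-2, -5]]
Verify stationarity: grad f(x*) = H x* + g = (0, 0).
Eigenvalues of H: -8.2361, -3.7639.
Both eigenvalues < 0, so H is negative definite -> x* is a strict local max.

max


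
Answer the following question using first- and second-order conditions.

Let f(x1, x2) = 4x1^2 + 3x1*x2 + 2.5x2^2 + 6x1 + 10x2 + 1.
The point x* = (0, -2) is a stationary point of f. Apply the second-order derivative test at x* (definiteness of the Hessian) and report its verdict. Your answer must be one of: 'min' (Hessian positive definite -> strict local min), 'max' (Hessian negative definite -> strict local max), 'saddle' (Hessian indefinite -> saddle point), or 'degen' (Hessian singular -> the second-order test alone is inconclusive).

Compute the Hessian H = grad^2 f:
  H = [[8, 3], [3, 5]]
Verify stationarity: grad f(x*) = H x* + g = (0, 0).
Eigenvalues of H: 3.1459, 9.8541.
Both eigenvalues > 0, so H is positive definite -> x* is a strict local min.

min


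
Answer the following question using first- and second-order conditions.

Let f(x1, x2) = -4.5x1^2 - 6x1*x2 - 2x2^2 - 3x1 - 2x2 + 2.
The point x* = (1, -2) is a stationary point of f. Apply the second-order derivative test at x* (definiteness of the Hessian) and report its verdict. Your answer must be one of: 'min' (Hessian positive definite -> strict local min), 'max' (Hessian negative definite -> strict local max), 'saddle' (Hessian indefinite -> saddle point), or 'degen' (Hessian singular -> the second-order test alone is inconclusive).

Compute the Hessian H = grad^2 f:
  H = [[-9, -6], [-6, -4]]
Verify stationarity: grad f(x*) = H x* + g = (0, 0).
Eigenvalues of H: -13, 0.
H has a zero eigenvalue (singular; negative semidefinite but not definite), so H is neither positive definite, negative definite, nor indefinite. The second-order test alone is inconclusive -> degen.
(Indeed, f is constant along the null direction of H through x*, so x* is not a strict local extremum.)

degen


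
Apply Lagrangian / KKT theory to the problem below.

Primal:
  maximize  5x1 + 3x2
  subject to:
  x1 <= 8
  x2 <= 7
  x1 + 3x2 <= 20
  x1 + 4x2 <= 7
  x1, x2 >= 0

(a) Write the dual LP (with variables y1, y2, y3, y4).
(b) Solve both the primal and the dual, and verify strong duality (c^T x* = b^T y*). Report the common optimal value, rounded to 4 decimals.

The standard primal-dual pair for 'max c^T x s.t. A x <= b, x >= 0' is:
  Dual:  min b^T y  s.t.  A^T y >= c,  y >= 0.

So the dual LP is:
  minimize  8y1 + 7y2 + 20y3 + 7y4
  subject to:
    y1 + y3 + y4 >= 5
    y2 + 3y3 + 4y4 >= 3
    y1, y2, y3, y4 >= 0

Solving the primal: x* = (7, 0).
  primal value c^T x* = 35.
Solving the dual: y* = (0, 0, 0, 5).
  dual value b^T y* = 35.
Strong duality: c^T x* = b^T y*. Confirmed.

35


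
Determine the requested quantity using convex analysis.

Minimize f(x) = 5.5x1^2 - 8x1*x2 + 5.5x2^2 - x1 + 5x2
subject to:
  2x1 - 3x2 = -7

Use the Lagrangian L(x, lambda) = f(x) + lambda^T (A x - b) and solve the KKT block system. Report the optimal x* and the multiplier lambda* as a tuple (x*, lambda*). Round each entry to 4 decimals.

Form the Lagrangian:
  L(x, lambda) = (1/2) x^T Q x + c^T x + lambda^T (A x - b)
Stationarity (grad_x L = 0): Q x + c + A^T lambda = 0.
Primal feasibility: A x = b.

This gives the KKT block system:
  [ Q   A^T ] [ x     ]   [-c ]
  [ A    0  ] [ lambda ] = [ b ]

Solving the linear system:
  x*      = (-0.1489, 2.234)
  lambda* = (10.2553)
  f(x*)   = 41.5532

x* = (-0.1489, 2.234), lambda* = (10.2553)


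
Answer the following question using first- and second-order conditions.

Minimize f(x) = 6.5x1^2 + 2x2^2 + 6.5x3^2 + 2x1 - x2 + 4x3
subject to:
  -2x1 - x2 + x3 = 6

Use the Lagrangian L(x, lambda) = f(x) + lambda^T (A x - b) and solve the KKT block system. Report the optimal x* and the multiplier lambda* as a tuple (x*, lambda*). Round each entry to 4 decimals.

Form the Lagrangian:
  L(x, lambda) = (1/2) x^T Q x + c^T x + lambda^T (A x - b)
Stationarity (grad_x L = 0): Q x + c + A^T lambda = 0.
Primal feasibility: A x = b.

This gives the KKT block system:
  [ Q   A^T ] [ x     ]   [-c ]
  [ A    0  ] [ lambda ] = [ b ]

Solving the linear system:
  x*      = (-1.669, -2.2121, 0.4499)
  lambda* = (-9.8485)
  f(x*)   = 29.8823

x* = (-1.669, -2.2121, 0.4499), lambda* = (-9.8485)


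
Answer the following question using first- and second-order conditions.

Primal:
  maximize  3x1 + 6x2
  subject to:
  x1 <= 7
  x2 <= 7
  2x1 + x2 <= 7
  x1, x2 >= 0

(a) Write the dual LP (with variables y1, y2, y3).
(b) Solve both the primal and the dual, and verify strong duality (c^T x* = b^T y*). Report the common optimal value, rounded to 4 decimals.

The standard primal-dual pair for 'max c^T x s.t. A x <= b, x >= 0' is:
  Dual:  min b^T y  s.t.  A^T y >= c,  y >= 0.

So the dual LP is:
  minimize  7y1 + 7y2 + 7y3
  subject to:
    y1 + 2y3 >= 3
    y2 + y3 >= 6
    y1, y2, y3 >= 0

Solving the primal: x* = (0, 7).
  primal value c^T x* = 42.
Solving the dual: y* = (0, 4.5, 1.5).
  dual value b^T y* = 42.
Strong duality: c^T x* = b^T y*. Confirmed.

42


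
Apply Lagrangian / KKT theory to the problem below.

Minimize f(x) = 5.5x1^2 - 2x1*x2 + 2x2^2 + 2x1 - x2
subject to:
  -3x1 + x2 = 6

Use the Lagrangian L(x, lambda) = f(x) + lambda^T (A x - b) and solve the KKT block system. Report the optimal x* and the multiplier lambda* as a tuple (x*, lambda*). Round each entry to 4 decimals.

Form the Lagrangian:
  L(x, lambda) = (1/2) x^T Q x + c^T x + lambda^T (A x - b)
Stationarity (grad_x L = 0): Q x + c + A^T lambda = 0.
Primal feasibility: A x = b.

This gives the KKT block system:
  [ Q   A^T ] [ x     ]   [-c ]
  [ A    0  ] [ lambda ] = [ b ]

Solving the linear system:
  x*      = (-1.6857, 0.9429)
  lambda* = (-6.1429)
  f(x*)   = 16.2714

x* = (-1.6857, 0.9429), lambda* = (-6.1429)


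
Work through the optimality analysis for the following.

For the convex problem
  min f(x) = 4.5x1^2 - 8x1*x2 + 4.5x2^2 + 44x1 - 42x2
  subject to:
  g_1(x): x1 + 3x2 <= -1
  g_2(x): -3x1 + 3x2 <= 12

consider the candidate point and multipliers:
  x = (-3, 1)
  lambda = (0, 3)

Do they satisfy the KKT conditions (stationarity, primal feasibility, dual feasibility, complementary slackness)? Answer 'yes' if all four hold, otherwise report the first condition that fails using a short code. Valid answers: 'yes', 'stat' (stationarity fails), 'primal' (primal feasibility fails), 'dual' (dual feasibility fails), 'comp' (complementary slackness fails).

Gradient of f: grad f(x) = Q x + c = (9, -9)
Constraint values g_i(x) = a_i^T x - b_i:
  g_1((-3, 1)) = 1
  g_2((-3, 1)) = 0
Stationarity residual: grad f(x) + sum_i lambda_i a_i = (0, 0)
  -> stationarity OK
Primal feasibility (all g_i <= 0): FAILS
Dual feasibility (all lambda_i >= 0): OK
Complementary slackness (lambda_i * g_i(x) = 0 for all i): OK

Verdict: the first failing condition is primal_feasibility -> primal.

primal


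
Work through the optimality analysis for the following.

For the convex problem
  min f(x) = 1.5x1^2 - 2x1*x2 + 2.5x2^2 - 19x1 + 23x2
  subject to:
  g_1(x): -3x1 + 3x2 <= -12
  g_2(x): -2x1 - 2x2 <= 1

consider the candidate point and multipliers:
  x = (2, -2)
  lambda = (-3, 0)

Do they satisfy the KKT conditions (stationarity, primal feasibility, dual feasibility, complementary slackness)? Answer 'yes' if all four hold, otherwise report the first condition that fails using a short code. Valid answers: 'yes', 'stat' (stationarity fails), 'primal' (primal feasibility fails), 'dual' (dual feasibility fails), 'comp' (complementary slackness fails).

Gradient of f: grad f(x) = Q x + c = (-9, 9)
Constraint values g_i(x) = a_i^T x - b_i:
  g_1((2, -2)) = 0
  g_2((2, -2)) = -1
Stationarity residual: grad f(x) + sum_i lambda_i a_i = (0, 0)
  -> stationarity OK
Primal feasibility (all g_i <= 0): OK
Dual feasibility (all lambda_i >= 0): FAILS
Complementary slackness (lambda_i * g_i(x) = 0 for all i): OK

Verdict: the first failing condition is dual_feasibility -> dual.

dual


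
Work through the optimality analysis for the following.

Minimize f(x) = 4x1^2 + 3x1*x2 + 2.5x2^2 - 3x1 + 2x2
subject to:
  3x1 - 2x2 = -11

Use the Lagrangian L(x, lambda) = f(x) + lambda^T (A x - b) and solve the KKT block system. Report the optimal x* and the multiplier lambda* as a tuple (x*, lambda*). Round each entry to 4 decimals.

Form the Lagrangian:
  L(x, lambda) = (1/2) x^T Q x + c^T x + lambda^T (A x - b)
Stationarity (grad_x L = 0): Q x + c + A^T lambda = 0.
Primal feasibility: A x = b.

This gives the KKT block system:
  [ Q   A^T ] [ x     ]   [-c ]
  [ A    0  ] [ lambda ] = [ b ]

Solving the linear system:
  x*      = (-2.0442, 2.4336)
  lambda* = (4.0177)
  f(x*)   = 27.5973

x* = (-2.0442, 2.4336), lambda* = (4.0177)


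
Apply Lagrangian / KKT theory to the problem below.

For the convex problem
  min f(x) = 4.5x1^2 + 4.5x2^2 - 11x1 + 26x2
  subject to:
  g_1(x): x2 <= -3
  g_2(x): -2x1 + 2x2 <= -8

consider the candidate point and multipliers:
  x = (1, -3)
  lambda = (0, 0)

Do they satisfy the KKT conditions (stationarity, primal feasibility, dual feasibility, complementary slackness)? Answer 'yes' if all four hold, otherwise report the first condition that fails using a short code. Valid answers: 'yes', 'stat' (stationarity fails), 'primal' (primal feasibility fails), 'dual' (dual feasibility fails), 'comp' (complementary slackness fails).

Gradient of f: grad f(x) = Q x + c = (-2, -1)
Constraint values g_i(x) = a_i^T x - b_i:
  g_1((1, -3)) = 0
  g_2((1, -3)) = 0
Stationarity residual: grad f(x) + sum_i lambda_i a_i = (-2, -1)
  -> stationarity FAILS
Primal feasibility (all g_i <= 0): OK
Dual feasibility (all lambda_i >= 0): OK
Complementary slackness (lambda_i * g_i(x) = 0 for all i): OK

Verdict: the first failing condition is stationarity -> stat.

stat


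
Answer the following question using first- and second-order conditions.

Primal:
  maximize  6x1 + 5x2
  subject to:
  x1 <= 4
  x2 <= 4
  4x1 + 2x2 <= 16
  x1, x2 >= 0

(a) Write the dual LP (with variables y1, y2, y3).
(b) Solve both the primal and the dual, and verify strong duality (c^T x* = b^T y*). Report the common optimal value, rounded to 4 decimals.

The standard primal-dual pair for 'max c^T x s.t. A x <= b, x >= 0' is:
  Dual:  min b^T y  s.t.  A^T y >= c,  y >= 0.

So the dual LP is:
  minimize  4y1 + 4y2 + 16y3
  subject to:
    y1 + 4y3 >= 6
    y2 + 2y3 >= 5
    y1, y2, y3 >= 0

Solving the primal: x* = (2, 4).
  primal value c^T x* = 32.
Solving the dual: y* = (0, 2, 1.5).
  dual value b^T y* = 32.
Strong duality: c^T x* = b^T y*. Confirmed.

32


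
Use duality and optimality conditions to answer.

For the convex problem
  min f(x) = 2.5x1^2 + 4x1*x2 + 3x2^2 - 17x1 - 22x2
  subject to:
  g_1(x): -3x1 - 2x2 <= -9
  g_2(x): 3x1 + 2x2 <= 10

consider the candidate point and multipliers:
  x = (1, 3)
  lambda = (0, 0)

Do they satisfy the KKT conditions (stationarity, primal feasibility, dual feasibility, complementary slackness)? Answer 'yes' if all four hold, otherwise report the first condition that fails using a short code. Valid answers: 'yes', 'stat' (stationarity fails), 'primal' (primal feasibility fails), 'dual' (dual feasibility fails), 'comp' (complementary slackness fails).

Gradient of f: grad f(x) = Q x + c = (0, 0)
Constraint values g_i(x) = a_i^T x - b_i:
  g_1((1, 3)) = 0
  g_2((1, 3)) = -1
Stationarity residual: grad f(x) + sum_i lambda_i a_i = (0, 0)
  -> stationarity OK
Primal feasibility (all g_i <= 0): OK
Dual feasibility (all lambda_i >= 0): OK
Complementary slackness (lambda_i * g_i(x) = 0 for all i): OK

Verdict: yes, KKT holds.

yes


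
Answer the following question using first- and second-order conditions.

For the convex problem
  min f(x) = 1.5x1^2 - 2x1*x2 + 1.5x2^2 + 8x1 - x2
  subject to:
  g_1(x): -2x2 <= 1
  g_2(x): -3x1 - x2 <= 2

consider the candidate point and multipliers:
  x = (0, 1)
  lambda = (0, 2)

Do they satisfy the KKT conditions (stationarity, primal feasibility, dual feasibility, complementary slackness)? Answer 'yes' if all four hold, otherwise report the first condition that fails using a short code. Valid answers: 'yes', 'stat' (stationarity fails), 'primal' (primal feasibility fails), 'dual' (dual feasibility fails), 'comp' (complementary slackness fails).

Gradient of f: grad f(x) = Q x + c = (6, 2)
Constraint values g_i(x) = a_i^T x - b_i:
  g_1((0, 1)) = -3
  g_2((0, 1)) = -3
Stationarity residual: grad f(x) + sum_i lambda_i a_i = (0, 0)
  -> stationarity OK
Primal feasibility (all g_i <= 0): OK
Dual feasibility (all lambda_i >= 0): OK
Complementary slackness (lambda_i * g_i(x) = 0 for all i): FAILS

Verdict: the first failing condition is complementary_slackness -> comp.

comp


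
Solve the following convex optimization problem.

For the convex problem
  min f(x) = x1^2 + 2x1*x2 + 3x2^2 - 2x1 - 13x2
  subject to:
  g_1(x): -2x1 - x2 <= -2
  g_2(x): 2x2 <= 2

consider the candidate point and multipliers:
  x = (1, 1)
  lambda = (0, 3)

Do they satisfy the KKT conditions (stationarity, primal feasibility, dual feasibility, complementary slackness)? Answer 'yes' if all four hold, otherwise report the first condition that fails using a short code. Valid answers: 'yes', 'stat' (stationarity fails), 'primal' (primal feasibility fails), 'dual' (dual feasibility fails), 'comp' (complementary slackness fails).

Gradient of f: grad f(x) = Q x + c = (2, -5)
Constraint values g_i(x) = a_i^T x - b_i:
  g_1((1, 1)) = -1
  g_2((1, 1)) = 0
Stationarity residual: grad f(x) + sum_i lambda_i a_i = (2, 1)
  -> stationarity FAILS
Primal feasibility (all g_i <= 0): OK
Dual feasibility (all lambda_i >= 0): OK
Complementary slackness (lambda_i * g_i(x) = 0 for all i): OK

Verdict: the first failing condition is stationarity -> stat.

stat


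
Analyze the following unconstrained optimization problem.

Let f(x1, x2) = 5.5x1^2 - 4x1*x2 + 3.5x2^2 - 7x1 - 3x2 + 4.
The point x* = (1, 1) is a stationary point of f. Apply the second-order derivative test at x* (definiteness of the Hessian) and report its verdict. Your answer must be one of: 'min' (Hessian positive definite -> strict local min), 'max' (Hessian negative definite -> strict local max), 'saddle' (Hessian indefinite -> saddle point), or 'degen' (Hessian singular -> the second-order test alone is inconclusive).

Compute the Hessian H = grad^2 f:
  H = [[11, -4], [-4, 7]]
Verify stationarity: grad f(x*) = H x* + g = (0, 0).
Eigenvalues of H: 4.5279, 13.4721.
Both eigenvalues > 0, so H is positive definite -> x* is a strict local min.

min


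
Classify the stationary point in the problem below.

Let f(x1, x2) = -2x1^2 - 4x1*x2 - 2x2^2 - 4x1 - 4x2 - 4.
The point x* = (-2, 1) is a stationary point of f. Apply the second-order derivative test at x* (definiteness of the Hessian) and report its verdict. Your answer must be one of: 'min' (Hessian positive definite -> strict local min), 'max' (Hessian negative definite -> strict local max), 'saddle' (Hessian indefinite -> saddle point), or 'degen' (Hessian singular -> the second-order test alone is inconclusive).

Compute the Hessian H = grad^2 f:
  H = [[-4, -4], [-4, -4]]
Verify stationarity: grad f(x*) = H x* + g = (0, 0).
Eigenvalues of H: -8, 0.
H has a zero eigenvalue (singular; negative semidefinite but not definite), so H is neither positive definite, negative definite, nor indefinite. The second-order test alone is inconclusive -> degen.
(Indeed, f is constant along the null direction of H through x*, so x* is not a strict local extremum.)

degen


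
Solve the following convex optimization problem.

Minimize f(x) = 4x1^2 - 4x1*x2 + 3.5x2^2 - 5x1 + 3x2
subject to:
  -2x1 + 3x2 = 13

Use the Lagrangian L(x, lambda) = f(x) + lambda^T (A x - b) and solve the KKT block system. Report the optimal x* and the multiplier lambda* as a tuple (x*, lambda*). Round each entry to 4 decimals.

Form the Lagrangian:
  L(x, lambda) = (1/2) x^T Q x + c^T x + lambda^T (A x - b)
Stationarity (grad_x L = 0): Q x + c + A^T lambda = 0.
Primal feasibility: A x = b.

This gives the KKT block system:
  [ Q   A^T ] [ x     ]   [-c ]
  [ A    0  ] [ lambda ] = [ b ]

Solving the linear system:
  x*      = (0.0192, 4.3462)
  lambda* = (-11.1154)
  f(x*)   = 78.7212

x* = (0.0192, 4.3462), lambda* = (-11.1154)


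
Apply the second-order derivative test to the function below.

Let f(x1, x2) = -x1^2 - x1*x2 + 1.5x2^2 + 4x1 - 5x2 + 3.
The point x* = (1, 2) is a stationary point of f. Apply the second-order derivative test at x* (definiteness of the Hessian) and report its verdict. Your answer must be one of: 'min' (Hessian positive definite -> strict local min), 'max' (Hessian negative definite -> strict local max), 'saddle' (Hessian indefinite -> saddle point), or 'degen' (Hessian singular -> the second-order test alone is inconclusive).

Compute the Hessian H = grad^2 f:
  H = [[-2, -1], [-1, 3]]
Verify stationarity: grad f(x*) = H x* + g = (0, 0).
Eigenvalues of H: -2.1926, 3.1926.
Eigenvalues have mixed signs, so H is indefinite -> x* is a saddle point.

saddle


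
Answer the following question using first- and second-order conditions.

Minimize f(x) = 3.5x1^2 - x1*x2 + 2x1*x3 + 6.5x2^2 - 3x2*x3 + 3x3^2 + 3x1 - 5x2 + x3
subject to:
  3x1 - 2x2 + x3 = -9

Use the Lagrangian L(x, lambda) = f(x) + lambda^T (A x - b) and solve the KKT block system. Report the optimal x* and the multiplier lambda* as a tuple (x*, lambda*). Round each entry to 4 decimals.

Form the Lagrangian:
  L(x, lambda) = (1/2) x^T Q x + c^T x + lambda^T (A x - b)
Stationarity (grad_x L = 0): Q x + c + A^T lambda = 0.
Primal feasibility: A x = b.

This gives the KKT block system:
  [ Q   A^T ] [ x     ]   [-c ]
  [ A    0  ] [ lambda ] = [ b ]

Solving the linear system:
  x*      = (-2.4407, 1.0169, 0.3559)
  lambda* = (4.7966)
  f(x*)   = 15.5593

x* = (-2.4407, 1.0169, 0.3559), lambda* = (4.7966)


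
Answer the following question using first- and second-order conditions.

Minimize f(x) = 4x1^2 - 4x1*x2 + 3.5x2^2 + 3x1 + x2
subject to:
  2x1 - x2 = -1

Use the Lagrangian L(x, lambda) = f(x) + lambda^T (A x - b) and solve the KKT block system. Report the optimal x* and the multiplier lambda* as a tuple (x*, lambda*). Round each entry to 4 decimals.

Form the Lagrangian:
  L(x, lambda) = (1/2) x^T Q x + c^T x + lambda^T (A x - b)
Stationarity (grad_x L = 0): Q x + c + A^T lambda = 0.
Primal feasibility: A x = b.

This gives the KKT block system:
  [ Q   A^T ] [ x     ]   [-c ]
  [ A    0  ] [ lambda ] = [ b ]

Solving the linear system:
  x*      = (-0.75, -0.5)
  lambda* = (0.5)
  f(x*)   = -1.125

x* = (-0.75, -0.5), lambda* = (0.5)


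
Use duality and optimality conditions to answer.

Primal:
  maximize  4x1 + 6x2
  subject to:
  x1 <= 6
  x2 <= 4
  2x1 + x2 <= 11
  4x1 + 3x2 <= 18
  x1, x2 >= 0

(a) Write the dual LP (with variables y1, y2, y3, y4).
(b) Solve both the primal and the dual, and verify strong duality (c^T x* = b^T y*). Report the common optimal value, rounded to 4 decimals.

The standard primal-dual pair for 'max c^T x s.t. A x <= b, x >= 0' is:
  Dual:  min b^T y  s.t.  A^T y >= c,  y >= 0.

So the dual LP is:
  minimize  6y1 + 4y2 + 11y3 + 18y4
  subject to:
    y1 + 2y3 + 4y4 >= 4
    y2 + y3 + 3y4 >= 6
    y1, y2, y3, y4 >= 0

Solving the primal: x* = (1.5, 4).
  primal value c^T x* = 30.
Solving the dual: y* = (0, 3, 0, 1).
  dual value b^T y* = 30.
Strong duality: c^T x* = b^T y*. Confirmed.

30


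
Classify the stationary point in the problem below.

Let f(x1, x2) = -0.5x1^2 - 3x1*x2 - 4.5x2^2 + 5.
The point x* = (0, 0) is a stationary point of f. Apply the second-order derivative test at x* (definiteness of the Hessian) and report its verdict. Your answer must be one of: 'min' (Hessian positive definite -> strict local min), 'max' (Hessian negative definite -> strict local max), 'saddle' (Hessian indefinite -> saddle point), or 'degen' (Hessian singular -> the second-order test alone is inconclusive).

Compute the Hessian H = grad^2 f:
  H = [[-1, -3], [-3, -9]]
Verify stationarity: grad f(x*) = H x* + g = (0, 0).
Eigenvalues of H: -10, 0.
H has a zero eigenvalue (singular; negative semidefinite but not definite), so H is neither positive definite, negative definite, nor indefinite. The second-order test alone is inconclusive -> degen.
(Indeed, f is constant along the null direction of H through x*, so x* is not a strict local extremum.)

degen


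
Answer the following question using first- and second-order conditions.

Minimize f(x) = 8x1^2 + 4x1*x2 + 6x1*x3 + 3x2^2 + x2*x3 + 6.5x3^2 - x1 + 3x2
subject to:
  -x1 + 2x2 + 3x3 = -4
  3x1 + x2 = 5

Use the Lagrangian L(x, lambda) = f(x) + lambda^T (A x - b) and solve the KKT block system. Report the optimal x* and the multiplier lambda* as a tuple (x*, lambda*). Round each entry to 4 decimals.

Form the Lagrangian:
  L(x, lambda) = (1/2) x^T Q x + c^T x + lambda^T (A x - b)
Stationarity (grad_x L = 0): Q x + c + A^T lambda = 0.
Primal feasibility: A x = b.

This gives the KKT block system:
  [ Q   A^T ] [ x     ]   [-c ]
  [ A    0  ] [ lambda ] = [ b ]

Solving the linear system:
  x*      = (1.712, -0.1359, -0.672)
  lambda* = (-0.4664, -7.4274)
  f(x*)   = 16.5756

x* = (1.712, -0.1359, -0.672), lambda* = (-0.4664, -7.4274)


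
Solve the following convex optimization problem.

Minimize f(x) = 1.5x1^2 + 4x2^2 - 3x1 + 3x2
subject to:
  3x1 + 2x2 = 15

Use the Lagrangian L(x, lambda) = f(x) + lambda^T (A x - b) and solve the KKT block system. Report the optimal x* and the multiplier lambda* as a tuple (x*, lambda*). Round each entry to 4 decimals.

Form the Lagrangian:
  L(x, lambda) = (1/2) x^T Q x + c^T x + lambda^T (A x - b)
Stationarity (grad_x L = 0): Q x + c + A^T lambda = 0.
Primal feasibility: A x = b.

This gives the KKT block system:
  [ Q   A^T ] [ x     ]   [-c ]
  [ A    0  ] [ lambda ] = [ b ]

Solving the linear system:
  x*      = (4.6429, 0.5357)
  lambda* = (-3.6429)
  f(x*)   = 21.1607

x* = (4.6429, 0.5357), lambda* = (-3.6429)


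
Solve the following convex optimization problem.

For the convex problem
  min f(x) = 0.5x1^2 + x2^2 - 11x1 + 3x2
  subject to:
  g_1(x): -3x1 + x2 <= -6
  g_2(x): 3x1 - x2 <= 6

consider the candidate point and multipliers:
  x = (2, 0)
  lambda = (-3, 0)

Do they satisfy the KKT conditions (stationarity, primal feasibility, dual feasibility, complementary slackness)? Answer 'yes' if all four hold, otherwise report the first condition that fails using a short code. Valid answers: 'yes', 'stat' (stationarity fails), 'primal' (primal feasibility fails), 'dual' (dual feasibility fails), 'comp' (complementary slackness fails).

Gradient of f: grad f(x) = Q x + c = (-9, 3)
Constraint values g_i(x) = a_i^T x - b_i:
  g_1((2, 0)) = 0
  g_2((2, 0)) = 0
Stationarity residual: grad f(x) + sum_i lambda_i a_i = (0, 0)
  -> stationarity OK
Primal feasibility (all g_i <= 0): OK
Dual feasibility (all lambda_i >= 0): FAILS
Complementary slackness (lambda_i * g_i(x) = 0 for all i): OK

Verdict: the first failing condition is dual_feasibility -> dual.

dual


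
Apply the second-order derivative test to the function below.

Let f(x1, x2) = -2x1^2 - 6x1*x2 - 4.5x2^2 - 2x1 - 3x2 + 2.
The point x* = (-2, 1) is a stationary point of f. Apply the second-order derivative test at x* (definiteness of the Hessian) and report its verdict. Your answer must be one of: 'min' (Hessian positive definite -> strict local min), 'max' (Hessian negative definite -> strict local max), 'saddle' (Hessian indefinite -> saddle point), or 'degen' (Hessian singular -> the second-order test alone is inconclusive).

Compute the Hessian H = grad^2 f:
  H = [[-4, -6], [-6, -9]]
Verify stationarity: grad f(x*) = H x* + g = (0, 0).
Eigenvalues of H: -13, 0.
H has a zero eigenvalue (singular; negative semidefinite but not definite), so H is neither positive definite, negative definite, nor indefinite. The second-order test alone is inconclusive -> degen.
(Indeed, f is constant along the null direction of H through x*, so x* is not a strict local extremum.)

degen


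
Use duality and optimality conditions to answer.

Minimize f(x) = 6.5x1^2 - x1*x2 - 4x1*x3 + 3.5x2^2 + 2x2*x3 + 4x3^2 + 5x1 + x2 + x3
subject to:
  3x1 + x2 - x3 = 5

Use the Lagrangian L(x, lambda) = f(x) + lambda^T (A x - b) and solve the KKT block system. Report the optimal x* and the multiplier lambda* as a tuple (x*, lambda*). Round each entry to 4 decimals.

Form the Lagrangian:
  L(x, lambda) = (1/2) x^T Q x + c^T x + lambda^T (A x - b)
Stationarity (grad_x L = 0): Q x + c + A^T lambda = 0.
Primal feasibility: A x = b.

This gives the KKT block system:
  [ Q   A^T ] [ x     ]   [-c ]
  [ A    0  ] [ lambda ] = [ b ]

Solving the linear system:
  x*      = (1.0262, 1.176, -0.7453)
  lambda* = (-6.7154)
  f(x*)   = 19.5693

x* = (1.0262, 1.176, -0.7453), lambda* = (-6.7154)


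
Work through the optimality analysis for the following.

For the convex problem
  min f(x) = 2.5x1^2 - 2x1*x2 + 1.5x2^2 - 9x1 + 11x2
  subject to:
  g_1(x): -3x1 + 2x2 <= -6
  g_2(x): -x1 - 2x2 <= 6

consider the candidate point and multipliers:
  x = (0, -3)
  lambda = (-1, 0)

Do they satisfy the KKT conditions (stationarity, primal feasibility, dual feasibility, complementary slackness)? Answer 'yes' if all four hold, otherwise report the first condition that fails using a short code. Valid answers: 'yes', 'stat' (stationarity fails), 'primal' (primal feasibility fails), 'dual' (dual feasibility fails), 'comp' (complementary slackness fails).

Gradient of f: grad f(x) = Q x + c = (-3, 2)
Constraint values g_i(x) = a_i^T x - b_i:
  g_1((0, -3)) = 0
  g_2((0, -3)) = 0
Stationarity residual: grad f(x) + sum_i lambda_i a_i = (0, 0)
  -> stationarity OK
Primal feasibility (all g_i <= 0): OK
Dual feasibility (all lambda_i >= 0): FAILS
Complementary slackness (lambda_i * g_i(x) = 0 for all i): OK

Verdict: the first failing condition is dual_feasibility -> dual.

dual


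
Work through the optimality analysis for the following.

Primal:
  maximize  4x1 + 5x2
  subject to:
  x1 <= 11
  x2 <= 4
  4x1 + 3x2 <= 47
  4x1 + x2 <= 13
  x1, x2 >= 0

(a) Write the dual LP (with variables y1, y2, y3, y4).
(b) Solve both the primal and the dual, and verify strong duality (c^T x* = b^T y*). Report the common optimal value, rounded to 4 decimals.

The standard primal-dual pair for 'max c^T x s.t. A x <= b, x >= 0' is:
  Dual:  min b^T y  s.t.  A^T y >= c,  y >= 0.

So the dual LP is:
  minimize  11y1 + 4y2 + 47y3 + 13y4
  subject to:
    y1 + 4y3 + 4y4 >= 4
    y2 + 3y3 + y4 >= 5
    y1, y2, y3, y4 >= 0

Solving the primal: x* = (2.25, 4).
  primal value c^T x* = 29.
Solving the dual: y* = (0, 4, 0, 1).
  dual value b^T y* = 29.
Strong duality: c^T x* = b^T y*. Confirmed.

29


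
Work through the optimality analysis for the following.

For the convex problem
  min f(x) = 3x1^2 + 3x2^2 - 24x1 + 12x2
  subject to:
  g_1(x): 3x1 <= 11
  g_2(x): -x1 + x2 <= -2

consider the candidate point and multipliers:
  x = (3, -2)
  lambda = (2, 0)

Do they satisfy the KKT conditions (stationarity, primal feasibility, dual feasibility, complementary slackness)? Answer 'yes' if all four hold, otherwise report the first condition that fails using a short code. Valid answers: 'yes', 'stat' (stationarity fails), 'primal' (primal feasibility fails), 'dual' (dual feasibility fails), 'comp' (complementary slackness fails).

Gradient of f: grad f(x) = Q x + c = (-6, 0)
Constraint values g_i(x) = a_i^T x - b_i:
  g_1((3, -2)) = -2
  g_2((3, -2)) = -3
Stationarity residual: grad f(x) + sum_i lambda_i a_i = (0, 0)
  -> stationarity OK
Primal feasibility (all g_i <= 0): OK
Dual feasibility (all lambda_i >= 0): OK
Complementary slackness (lambda_i * g_i(x) = 0 for all i): FAILS

Verdict: the first failing condition is complementary_slackness -> comp.

comp


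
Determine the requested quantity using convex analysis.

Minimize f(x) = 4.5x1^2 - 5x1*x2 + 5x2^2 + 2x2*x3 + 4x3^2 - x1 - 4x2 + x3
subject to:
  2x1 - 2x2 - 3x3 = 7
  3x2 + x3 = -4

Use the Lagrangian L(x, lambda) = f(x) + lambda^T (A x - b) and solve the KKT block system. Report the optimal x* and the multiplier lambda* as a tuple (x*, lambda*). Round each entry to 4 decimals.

Form the Lagrangian:
  L(x, lambda) = (1/2) x^T Q x + c^T x + lambda^T (A x - b)
Stationarity (grad_x L = 0): Q x + c + A^T lambda = 0.
Primal feasibility: A x = b.

This gives the KKT block system:
  [ Q   A^T ] [ x     ]   [-c ]
  [ A    0  ] [ lambda ] = [ b ]

Solving the linear system:
  x*      = (0.3577, -0.8165, -1.5505)
  lambda* = (-3.151, 3.5842)
  f(x*)   = 18.8757

x* = (0.3577, -0.8165, -1.5505), lambda* = (-3.151, 3.5842)


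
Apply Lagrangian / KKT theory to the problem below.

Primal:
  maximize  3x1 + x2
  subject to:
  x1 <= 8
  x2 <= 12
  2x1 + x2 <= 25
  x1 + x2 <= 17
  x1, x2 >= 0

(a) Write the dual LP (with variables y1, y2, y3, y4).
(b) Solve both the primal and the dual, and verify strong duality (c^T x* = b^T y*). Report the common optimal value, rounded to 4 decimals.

The standard primal-dual pair for 'max c^T x s.t. A x <= b, x >= 0' is:
  Dual:  min b^T y  s.t.  A^T y >= c,  y >= 0.

So the dual LP is:
  minimize  8y1 + 12y2 + 25y3 + 17y4
  subject to:
    y1 + 2y3 + y4 >= 3
    y2 + y3 + y4 >= 1
    y1, y2, y3, y4 >= 0

Solving the primal: x* = (8, 9).
  primal value c^T x* = 33.
Solving the dual: y* = (1, 0, 1, 0).
  dual value b^T y* = 33.
Strong duality: c^T x* = b^T y*. Confirmed.

33


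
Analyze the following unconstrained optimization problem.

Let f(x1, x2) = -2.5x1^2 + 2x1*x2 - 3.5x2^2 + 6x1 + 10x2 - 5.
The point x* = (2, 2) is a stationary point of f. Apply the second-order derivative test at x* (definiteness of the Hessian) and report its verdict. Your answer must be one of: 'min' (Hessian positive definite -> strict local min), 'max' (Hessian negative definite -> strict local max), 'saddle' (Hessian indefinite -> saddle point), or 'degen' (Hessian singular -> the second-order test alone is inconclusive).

Compute the Hessian H = grad^2 f:
  H = [[-5, 2], [2, -7]]
Verify stationarity: grad f(x*) = H x* + g = (0, 0).
Eigenvalues of H: -8.2361, -3.7639.
Both eigenvalues < 0, so H is negative definite -> x* is a strict local max.

max


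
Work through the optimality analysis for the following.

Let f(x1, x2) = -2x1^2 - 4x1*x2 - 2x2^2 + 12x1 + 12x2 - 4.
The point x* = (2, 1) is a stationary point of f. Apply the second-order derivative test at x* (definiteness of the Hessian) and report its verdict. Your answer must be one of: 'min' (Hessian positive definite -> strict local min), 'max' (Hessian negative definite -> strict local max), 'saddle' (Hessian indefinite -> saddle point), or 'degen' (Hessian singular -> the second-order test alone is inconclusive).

Compute the Hessian H = grad^2 f:
  H = [[-4, -4], [-4, -4]]
Verify stationarity: grad f(x*) = H x* + g = (0, 0).
Eigenvalues of H: -8, 0.
H has a zero eigenvalue (singular; negative semidefinite but not definite), so H is neither positive definite, negative definite, nor indefinite. The second-order test alone is inconclusive -> degen.
(Indeed, f is constant along the null direction of H through x*, so x* is not a strict local extremum.)

degen
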